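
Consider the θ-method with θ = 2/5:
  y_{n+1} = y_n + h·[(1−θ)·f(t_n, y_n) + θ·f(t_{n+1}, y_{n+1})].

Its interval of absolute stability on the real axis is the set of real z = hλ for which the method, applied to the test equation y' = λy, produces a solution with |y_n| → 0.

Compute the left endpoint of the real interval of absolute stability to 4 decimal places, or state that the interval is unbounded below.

Set f=λy, z=hλ:
  y_{n+1} = y_n + z·[3/5·y_n + 2/5·y_{n+1}] ⇒ (1 − 2/5z)y_{n+1} = (1 + 3/5z)y_n
  ⇒ R(z) = (1 + 3/5z)/(1 − 2/5z).

Boundary: |R(x)|=1, x<0.
x=-1.24: |R|=0.1711
R=−1: 1+3/5x = −1+2/5x ⇒ -1/5x=2 ⇒ x=2/(-1/5)=-10.0000
Confirm numerically:
  x=-9.072: |R|=0.95990 <1
  x=-9.056: |R|=0.95916 <1
  x=-8.660: |R|=0.93996 <1
  x=-5.239: |R|=0.69240 <1
  x=-10.377: |R|=1.01464 >1
  x=-10.242: |R|=1.00950 >1
Stable set (-10.0000, 0).

z* = -10.0000.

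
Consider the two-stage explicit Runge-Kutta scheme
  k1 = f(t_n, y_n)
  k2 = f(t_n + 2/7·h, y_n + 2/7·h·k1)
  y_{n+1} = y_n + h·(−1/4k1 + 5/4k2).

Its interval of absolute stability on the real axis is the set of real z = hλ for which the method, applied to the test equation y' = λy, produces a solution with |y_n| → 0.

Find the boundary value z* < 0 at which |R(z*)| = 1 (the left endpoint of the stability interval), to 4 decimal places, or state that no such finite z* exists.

z* = -2.8000.

Test eqn y'=λy, z=hλ:
  k1=λy_n ⇒ h·k1=z·y_n;  k2=λ(1+2/7z)y_n ⇒ h·k2=z(1+2/7z)y_n
  y_{n+1}/y_n = 1 − 1/4z + 5/4z(1+2/7z) = 1 + z + 5/14z²
  Hence R(z) = 1 + z + 5/14z².

Solve |R(x)|<1 on ℝ⁻.
x=-0.98: |R|=0.3630
R=1: x+5/14x²=0 ⇒ x=−14/5=-2.8000; min R=1−1/(4·5/14)=0.3000>−1
Confirm numerically:
  x=-2.215: |R|=0.53722 <1
  x=-1.960: |R|=0.41200 <1
  x=-1.917: |R|=0.39546 <1
  x=-3.208: |R|=1.46745 >1
  x=-2.876: |R|=1.07806 >1
Interval (-2.8000, 0).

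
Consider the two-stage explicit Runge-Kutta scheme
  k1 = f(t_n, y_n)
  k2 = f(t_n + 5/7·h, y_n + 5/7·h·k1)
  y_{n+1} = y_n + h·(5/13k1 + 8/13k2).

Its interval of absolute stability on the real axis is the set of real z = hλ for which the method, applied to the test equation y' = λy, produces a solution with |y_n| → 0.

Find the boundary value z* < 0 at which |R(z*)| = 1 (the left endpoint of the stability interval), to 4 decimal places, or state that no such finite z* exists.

left endpoint -2.2750.

Set f=λy, z=hλ:
  k1=λy_n ⇒ h·k1=z·y_n;  k2=λ(1+5/7z)y_n ⇒ h·k2=z(1+5/7z)y_n
  y_{n+1}/y_n = 1 + 5/13z + 8/13z(1+5/7z) = 1 + z + 40/91z²
  R(z) = 1 + z + 40/91z².

Find x<0 with |R(x)|<1.
x=-0.43: |R|=0.6513
R=1: x+40/91x²=0 ⇒ x=−91/40=-2.2750; min R=1−1/(4·40/91)=0.4313>−1
Confirm numerically:
  x=-2.177: |R|=0.90622 <1
  x=-2.143: |R|=0.87566 <1
  x=-1.690: |R|=0.56543 <1
  x=-1.655: |R|=0.54897 <1
  x=-2.606: |R|=1.37916 >1
  x=-2.300: |R|=1.02527 >1
Stable set (-2.2750, 0).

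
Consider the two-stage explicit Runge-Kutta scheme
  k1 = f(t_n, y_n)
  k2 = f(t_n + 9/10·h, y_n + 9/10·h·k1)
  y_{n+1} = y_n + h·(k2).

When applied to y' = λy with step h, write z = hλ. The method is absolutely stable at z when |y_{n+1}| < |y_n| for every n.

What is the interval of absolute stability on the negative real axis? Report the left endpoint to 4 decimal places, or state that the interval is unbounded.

z∈(-1.1111,0).

On y'=λy, z=hλ:
  k1=λy_n ⇒ h·k1=z·y_n;  k2=λ(1+9/10z)y_n ⇒ h·k2=z(1+9/10z)y_n
  y_{n+1}/y_n = 1 + z(1+9/10z) = 1 + z + 9/10z²
  R(z) = 1 + z + 9/10z².

Boundary: |R(x)|=1, x<0.
x=-0.66: |R|=0.7320
R=1: x+9/10x²=0 ⇒ x=−10/9=-1.1111; min R=1−1/(4·9/10)=0.7222>−1
Confirm numerically:
  x=-1.064: |R|=0.95489 <1
  x=-0.695: |R|=0.73972 <1
  x=-0.633: |R|=0.72762 <1
  x=-1.589: |R|=1.68343 >1
  x=-1.563: |R|=1.63567 >1
Interval (-1.1111, 0).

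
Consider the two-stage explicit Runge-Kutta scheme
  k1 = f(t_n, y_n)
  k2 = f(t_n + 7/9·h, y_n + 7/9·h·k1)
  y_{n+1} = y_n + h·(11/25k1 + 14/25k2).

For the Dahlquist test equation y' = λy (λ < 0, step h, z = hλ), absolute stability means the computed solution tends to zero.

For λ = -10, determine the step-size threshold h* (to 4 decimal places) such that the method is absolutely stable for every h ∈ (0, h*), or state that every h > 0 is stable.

On y'=λy, z=hλ:
  k1=λy_n ⇒ h·k1=z·y_n;  k2=λ(1+7/9z)y_n ⇒ h·k2=z(1+7/9z)y_n
  y_{n+1}/y_n = 1 + 11/25z + 14/25z(1+7/9z) = 1 + z + 98/225z²
  so R(z) = 1 + z + 98/225z².

Need |R(x)|<1, x<0.
x=-1.01: |R|=0.4343
R=1: x+98/225x²=0 ⇒ x=−225/98=-2.2959; min R=1−1/(4·98/225)=0.4260>−1
Confirm numerically:
  x=-2.159: |R|=0.87125 <1
  x=-1.894: |R|=0.66844 <1
  x=-1.380: |R|=0.44947 <1
  x=-2.733: |R|=1.52029 >1
  x=-2.506: |R|=1.22930 >1
  x=-2.370: |R|=1.07647 >1
Stable set (-2.2959, 0).

(-2.2959,0); λ=-10 ⇒ h* = (225/98)/10 = 0.2296.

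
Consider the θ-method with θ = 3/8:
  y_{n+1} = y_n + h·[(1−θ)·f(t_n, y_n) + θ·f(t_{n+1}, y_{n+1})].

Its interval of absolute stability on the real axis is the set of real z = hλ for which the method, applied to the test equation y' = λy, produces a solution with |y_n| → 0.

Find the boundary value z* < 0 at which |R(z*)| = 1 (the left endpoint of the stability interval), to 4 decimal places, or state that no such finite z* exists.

z* = -8.0000.

Set f=λy, z=hλ:
  y_{n+1} = y_n + z·[5/8·y_n + 3/8·y_{n+1}] ⇒ (1 − 3/8z)y_{n+1} = (1 + 5/8z)y_n
  Hence R(z) = (1 + 5/8z)/(1 − 3/8z).

Boundary: |R(x)|=1, x<0.
x=-1.27: |R|=0.1397
R=−1: 1+5/8x = −1+3/8x ⇒ -1/4x=2 ⇒ x=2/(-1/4)=-8.0000
Confirm numerically:
  x=-6.634: |R|=0.90209 <1
  x=-6.606: |R|=0.89978 <1
  x=-6.391: |R|=0.88157 <1
  x=-3.724: |R|=0.55393 <1
  x=-8.318: |R|=1.01930 >1
  x=-8.210: |R|=1.01287 >1
Stable set (-8.0000, 0).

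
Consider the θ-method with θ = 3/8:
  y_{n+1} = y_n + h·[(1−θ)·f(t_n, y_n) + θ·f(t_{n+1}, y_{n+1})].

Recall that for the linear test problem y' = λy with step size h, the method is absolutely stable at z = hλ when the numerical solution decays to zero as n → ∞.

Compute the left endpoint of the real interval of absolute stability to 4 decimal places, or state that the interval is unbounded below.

Test eqn y'=λy, z=hλ:
  y_{n+1} = y_n + z·[5/8·y_n + 3/8·y_{n+1}] ⇒ (1 − 3/8z)y_{n+1} = (1 + 5/8z)y_n
  so R(z) = (1 + 5/8z)/(1 − 3/8z).

Find x<0 with |R(x)|<1.
x=-0.77: |R|=0.4025
R=−1: 1+5/8x = −1+3/8x ⇒ -1/4x=2 ⇒ x=2/(-1/4)=-8.0000
Confirm numerically:
  x=-6.857: |R|=0.91999 <1
  x=-4.705: |R|=0.70201 <1
  x=-3.404: |R|=0.49528 <1
  x=-8.517: |R|=1.03082 >1
  x=-8.293: |R|=1.01782 >1
  x=-8.261: |R|=1.01592 >1
Stable set (-8.0000, 0).

z* = -8.0000.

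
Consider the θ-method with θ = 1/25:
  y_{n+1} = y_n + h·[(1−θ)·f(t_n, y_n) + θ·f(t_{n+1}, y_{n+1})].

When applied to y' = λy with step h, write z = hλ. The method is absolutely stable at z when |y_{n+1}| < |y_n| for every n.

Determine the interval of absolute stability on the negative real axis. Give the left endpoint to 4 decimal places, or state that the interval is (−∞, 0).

z∈(-2.1739,0).

Test eqn y'=λy, z=hλ:
  y_{n+1} = y_n + z·[24/25·y_n + 1/25·y_{n+1}] ⇒ (1 − 1/25z)y_{n+1} = (1 + 24/25z)y_n
  ⇒ R(z) = (1 + 24/25z)/(1 − 1/25z).

Need |R(x)|<1, x<0.
x=-0.41: |R|=0.5966
R=−1: 1+24/25x = −1+1/25x ⇒ -23/25x=2 ⇒ x=2/(-23/25)=-2.1739
Confirm numerically:
  x=-1.673: |R|=0.56807 <1
  x=-1.328: |R|=0.26101 <1
  x=-1.055: |R|=0.01228 <1
  x=-2.461: |R|=1.24045 >1
  x=-2.356: |R|=1.15309 >1
  x=-2.208: |R|=1.02882 >1
Stable set (-2.1739, 0).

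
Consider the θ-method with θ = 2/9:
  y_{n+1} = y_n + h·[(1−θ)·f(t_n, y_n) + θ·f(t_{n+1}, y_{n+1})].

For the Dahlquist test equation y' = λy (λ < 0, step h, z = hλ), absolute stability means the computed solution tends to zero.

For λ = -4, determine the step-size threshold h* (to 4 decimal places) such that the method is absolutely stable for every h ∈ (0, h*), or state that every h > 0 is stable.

With y'=λy (z=hλ):
  y_{n+1} = y_n + z·[7/9·y_n + 2/9·y_{n+1}] ⇒ (1 − 2/9z)y_{n+1} = (1 + 7/9z)y_n
  R(z) = (1 + 7/9z)/(1 − 2/9z).

Solve |R(x)|<1 on ℝ⁻.
x=-1.39: |R|=0.0620
R=−1: 1+7/9x = −1+2/9x ⇒ -5/9x=2 ⇒ x=2/(-5/9)=-3.6000
Confirm numerically:
  x=-3.412: |R|=0.94060 <1
  x=-2.163: |R|=0.46083 <1
  x=-1.602: |R|=0.18142 <1
  x=-3.905: |R|=1.09072 >1
  x=-3.881: |R|=1.08382 >1
So |R|<1 on (-3.6000, 0).

(-3.6000,0); λ=-4 ⇒ h* = (18/5)/4 = 0.9000.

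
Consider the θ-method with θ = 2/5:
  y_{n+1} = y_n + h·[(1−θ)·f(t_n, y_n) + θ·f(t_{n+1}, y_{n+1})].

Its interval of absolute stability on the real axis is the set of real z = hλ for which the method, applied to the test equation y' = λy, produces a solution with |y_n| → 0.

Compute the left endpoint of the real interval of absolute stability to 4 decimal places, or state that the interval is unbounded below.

z* = -10.0000.

With y'=λy (z=hλ):
  y_{n+1} = y_n + z·[3/5·y_n + 2/5·y_{n+1}] ⇒ (1 − 2/5z)y_{n+1} = (1 + 3/5z)y_n
  R(z) = (1 + 3/5z)/(1 − 2/5z).

Solve |R(x)|<1 on ℝ⁻.
x=-1.31: |R|=0.1404
R=−1: 1+3/5x = −1+2/5x ⇒ -1/5x=2 ⇒ x=2/(-1/5)=-10.0000
Confirm numerically:
  x=-9.752: |R|=0.98988 <1
  x=-7.958: |R|=0.90237 <1
  x=-6.830: |R|=0.83012 <1
  x=-4.842: |R|=0.64873 <1
  x=-10.466: |R|=1.01797 >1
  x=-10.363: |R|=1.01411 >1
  x=-10.342: |R|=1.01332 >1
Interval (-10.0000, 0).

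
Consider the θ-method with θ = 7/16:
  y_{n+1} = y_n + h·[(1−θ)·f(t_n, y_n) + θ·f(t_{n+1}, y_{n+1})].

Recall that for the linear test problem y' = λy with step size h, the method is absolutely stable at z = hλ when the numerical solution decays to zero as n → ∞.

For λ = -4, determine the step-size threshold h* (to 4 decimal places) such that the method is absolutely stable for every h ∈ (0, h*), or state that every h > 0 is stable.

(-16.0000,0); λ=-4 ⇒ h* = (16)/4 = 4.0000.

Test eqn y'=λy, z=hλ:
  y_{n+1} = y_n + z·[9/16·y_n + 7/16·y_{n+1}] ⇒ (1 − 7/16z)y_{n+1} = (1 + 9/16z)y_n
  ⇒ R(z) = (1 + 9/16z)/(1 − 7/16z).

Solve |R(x)|<1 on ℝ⁻.
x=-0.33: |R|=0.7116
R=−1: 1+9/16x = −1+7/16x ⇒ -1/8x=2 ⇒ x=2/(-1/8)=-16.0000
Confirm numerically:
  x=-12.972: |R|=0.94330 <1
  x=-12.858: |R|=0.94072 <1
  x=-11.988: |R|=0.91969 <1
  x=-9.213: |R|=0.83136 <1
  x=-16.115: |R|=1.00179 >1
  x=-16.096: |R|=1.00149 >1
  x=-16.075: |R|=1.00117 >1
Interval (-16.0000, 0).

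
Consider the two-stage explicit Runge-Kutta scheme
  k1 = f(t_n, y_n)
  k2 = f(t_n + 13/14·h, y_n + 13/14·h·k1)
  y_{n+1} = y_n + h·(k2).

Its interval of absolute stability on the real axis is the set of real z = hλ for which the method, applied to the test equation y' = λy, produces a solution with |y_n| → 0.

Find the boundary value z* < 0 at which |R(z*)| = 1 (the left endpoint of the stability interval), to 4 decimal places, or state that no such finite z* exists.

left endpoint -1.0769.

Test eqn y'=λy, z=hλ:
  k1=λy_n ⇒ h·k1=z·y_n;  k2=λ(1+13/14z)y_n ⇒ h·k2=z(1+13/14z)y_n
  y_{n+1}/y_n = 1 + z(1+13/14z) = 1 + z + 13/14z²
  ⇒ R(z) = 1 + z + 13/14z².

Solve |R(x)|<1 on ℝ⁻.
x=-1.01: |R|=0.9372
R=1: x+13/14x²=0 ⇒ x=−14/13=-1.0769; min R=1−1/(4·13/14)=0.7308>−1
Confirm numerically:
  x=-0.866: |R|=0.83039 <1
  x=-0.823: |R|=0.80595 <1
  x=-0.618: |R|=0.73664 <1
  x=-0.569: |R|=0.73164 <1
  x=-1.610: |R|=1.79695 >1
  x=-1.343: |R|=1.33182 >1
Stable set (-1.0769, 0).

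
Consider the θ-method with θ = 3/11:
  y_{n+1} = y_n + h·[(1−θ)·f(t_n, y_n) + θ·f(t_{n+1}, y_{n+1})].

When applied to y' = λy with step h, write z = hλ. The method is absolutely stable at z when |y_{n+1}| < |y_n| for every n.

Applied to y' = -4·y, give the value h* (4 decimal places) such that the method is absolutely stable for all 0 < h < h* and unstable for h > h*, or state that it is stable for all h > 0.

(-4.4000,0); λ=-4 ⇒ h* = (22/5)/4 = 1.1000.

Test eqn y'=λy, z=hλ:
  y_{n+1} = y_n + z·[8/11·y_n + 3/11·y_{n+1}] ⇒ (1 − 3/11z)y_{n+1} = (1 + 8/11z)y_n
  so R(z) = (1 + 8/11z)/(1 − 3/11z).

Need |R(x)|<1, x<0.
x=-1.05: |R|=0.1837
R=−1: 1+8/11x = −1+3/11x ⇒ -5/11x=2 ⇒ x=2/(-5/11)=-4.4000
Confirm numerically:
  x=-4.287: |R|=0.97632 <1
  x=-3.405: |R|=0.76550 <1
  x=-2.988: |R|=0.64636 <1
  x=-2.860: |R|=0.60674 <1
  x=-4.911: |R|=1.09929 >1
  x=-4.717: |R|=1.06302 >1
Stable set (-4.4000, 0).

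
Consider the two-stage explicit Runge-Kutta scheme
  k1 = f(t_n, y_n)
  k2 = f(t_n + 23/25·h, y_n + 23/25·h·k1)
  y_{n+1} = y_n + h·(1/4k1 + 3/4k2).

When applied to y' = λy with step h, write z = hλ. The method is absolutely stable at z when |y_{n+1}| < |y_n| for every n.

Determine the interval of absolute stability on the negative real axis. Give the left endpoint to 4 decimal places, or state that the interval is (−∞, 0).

z∈(-1.4493,0).

On y'=λy, z=hλ:
  k1=λy_n ⇒ h·k1=z·y_n;  k2=λ(1+23/25z)y_n ⇒ h·k2=z(1+23/25z)y_n
  y_{n+1}/y_n = 1 + 1/4z + 3/4z(1+23/25z) = 1 + z + 69/100z²
  R(z) = 1 + z + 69/100z².

Need |R(x)|<1, x<0.
x=-0.58: |R|=0.6521
R=1: x+69/100x²=0 ⇒ x=−100/69=-1.4493; min R=1−1/(4·69/100)=0.6377>−1
Confirm numerically:
  x=-1.353: |R|=0.91012 <1
  x=-1.235: |R|=0.81741 <1
  x=-0.921: |R|=0.66429 <1
  x=-0.673: |R|=0.63952 <1
  x=-1.998: |R|=1.75648 >1
  x=-1.868: |R|=1.53970 >1
  x=-1.697: |R|=1.29007 >1
Stable set (-1.4493, 0).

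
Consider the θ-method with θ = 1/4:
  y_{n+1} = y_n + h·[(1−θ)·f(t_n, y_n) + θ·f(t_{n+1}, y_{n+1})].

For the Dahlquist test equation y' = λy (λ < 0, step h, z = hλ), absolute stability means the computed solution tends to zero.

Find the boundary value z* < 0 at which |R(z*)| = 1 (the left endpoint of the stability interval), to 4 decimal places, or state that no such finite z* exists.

z* = -4.0000.

With y'=λy (z=hλ):
  y_{n+1} = y_n + z·[3/4·y_n + 1/4·y_{n+1}] ⇒ (1 − 1/4z)y_{n+1} = (1 + 3/4z)y_n
  Hence R(z) = (1 + 3/4z)/(1 − 1/4z).

Solve |R(x)|<1 on ℝ⁻.
x=-1.14: |R|=0.1128
R=−1: 1+3/4x = −1+1/4x ⇒ -1/2x=2 ⇒ x=2/(-1/2)=-4.0000
Confirm numerically:
  x=-3.106: |R|=0.74838 <1
  x=-2.349: |R|=0.47992 <1
  x=-2.143: |R|=0.39541 <1
  x=-4.548: |R|=1.12822 >1
  x=-4.202: |R|=1.04926 >1
So |R|<1 on (-4.0000, 0).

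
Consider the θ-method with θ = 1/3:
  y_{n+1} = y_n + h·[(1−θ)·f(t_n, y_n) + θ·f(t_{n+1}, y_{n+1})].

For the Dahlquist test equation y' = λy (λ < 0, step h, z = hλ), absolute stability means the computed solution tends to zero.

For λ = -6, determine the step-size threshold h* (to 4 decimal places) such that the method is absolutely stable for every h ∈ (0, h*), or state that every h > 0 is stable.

(-6.0000,0); λ=-6 ⇒ h* = (6)/6 = 1.0000.

With y'=λy (z=hλ):
  y_{n+1} = y_n + z·[2/3·y_n + 1/3·y_{n+1}] ⇒ (1 − 1/3z)y_{n+1} = (1 + 2/3z)y_n
  Hence R(z) = (1 + 2/3z)/(1 − 1/3z).

Need |R(x)|<1, x<0.
x=-0.6: |R|=0.5000
R=−1: 1+2/3x = −1+1/3x ⇒ -1/3x=2 ⇒ x=2/(-1/3)=-6.0000
Confirm numerically:
  x=-5.929: |R|=0.99205 <1
  x=-5.037: |R|=0.88018 <1
  x=-4.585: |R|=0.81345 <1
  x=-6.482: |R|=1.05083 >1
  x=-6.457: |R|=1.04832 >1
  x=-6.119: |R|=1.01305 >1
So |R|<1 on (-6.0000, 0).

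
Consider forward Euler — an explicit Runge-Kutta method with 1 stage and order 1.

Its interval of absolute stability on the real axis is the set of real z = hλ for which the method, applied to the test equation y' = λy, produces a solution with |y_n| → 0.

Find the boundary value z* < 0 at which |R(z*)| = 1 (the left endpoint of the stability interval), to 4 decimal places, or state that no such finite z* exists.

Test eqn y'=λy, z=hλ:
  order 1, 1-stage ⇒ R(z)=1+z
  (e.g. R(-1.14)=-0.14000, |R|=0.14000)

Need |R(x)|<1, x<0.
x=-1.14: |R|=0.1400
|R(-0.97)|=0.0300 |R(-0.73)|=0.2700 |R(-0.68)|=0.3200
Bisect:
  x_lo=-2.3914 |R|=1.3914  x_hi=-0.0769 |R|=0.9231
  mid=-1.23414 |R|=0.23414 →hi
  mid=-1.81277 |R|=0.81277 →hi
  mid=-2.10209 |R|=1.10209 →lo
  mid=-1.95743 |R|=0.95743 →hi
  mid=-2.02976 |R|=1.02976 →lo
  mid=-1.99359 |R|=0.99359 →hi
  mid=-2.01168 |R|=1.01168 →lo
  mid=-2.00264 |R|=1.00264 →lo
  mid=-1.99811 |R|=0.99811 →hi
  mid=-2.00038 |R|=1.00038 →lo
  ...
  [-2.00009,-1.99995] ⇒ x*=-2.0000
Stable set (-2.0000, 0).

z* = -2.0000.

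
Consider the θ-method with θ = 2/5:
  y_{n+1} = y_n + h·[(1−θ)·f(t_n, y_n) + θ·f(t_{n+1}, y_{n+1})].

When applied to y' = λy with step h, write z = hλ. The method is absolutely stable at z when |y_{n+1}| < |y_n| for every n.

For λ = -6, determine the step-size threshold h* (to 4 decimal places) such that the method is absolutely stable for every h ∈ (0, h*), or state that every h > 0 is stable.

(-10.0000,0); λ=-6 ⇒ h* = (10)/6 = 1.6667.

Set f=λy, z=hλ:
  y_{n+1} = y_n + z·[3/5·y_n + 2/5·y_{n+1}] ⇒ (1 − 2/5z)y_{n+1} = (1 + 3/5z)y_n
  so R(z) = (1 + 3/5z)/(1 − 2/5z).

Need |R(x)|<1, x<0.
x=-0.75: |R|=0.4231
R=−1: 1+3/5x = −1+2/5x ⇒ -1/5x=2 ⇒ x=2/(-1/5)=-10.0000
Confirm numerically:
  x=-8.731: |R|=0.94350 <1
  x=-7.607: |R|=0.88162 <1
  x=-7.510: |R|=0.87562 <1
  x=-4.941: |R|=0.66006 <1
  x=-10.213: |R|=1.00838 >1
  x=-10.128: |R|=1.00507 >1
Interval (-10.0000, 0).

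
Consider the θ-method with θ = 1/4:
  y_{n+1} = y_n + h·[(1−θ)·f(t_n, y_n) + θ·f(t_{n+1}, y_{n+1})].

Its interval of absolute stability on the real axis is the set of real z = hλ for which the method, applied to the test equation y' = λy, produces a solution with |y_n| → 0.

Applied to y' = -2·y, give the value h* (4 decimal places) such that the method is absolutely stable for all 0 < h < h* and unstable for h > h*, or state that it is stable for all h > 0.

(-4.0000,0); λ=-2 ⇒ h* = (4)/2 = 2.0000.

With y'=λy (z=hλ):
  y_{n+1} = y_n + z·[3/4·y_n + 1/4·y_{n+1}] ⇒ (1 − 1/4z)y_{n+1} = (1 + 3/4z)y_n
  ⇒ R(z) = (1 + 3/4z)/(1 − 1/4z).

Solve |R(x)|<1 on ℝ⁻.
x=-0.45: |R|=0.5955
R=−1: 1+3/4x = −1+1/4x ⇒ -1/2x=2 ⇒ x=2/(-1/2)=-4.0000
Confirm numerically:
  x=-3.858: |R|=0.96386 <1
  x=-3.429: |R|=0.84628 <1
  x=-3.096: |R|=0.74521 <1
  x=-4.434: |R|=1.10292 >1
  x=-4.126: |R|=1.03101 >1
  x=-4.028: |R|=1.00698 >1
Interval (-4.0000, 0).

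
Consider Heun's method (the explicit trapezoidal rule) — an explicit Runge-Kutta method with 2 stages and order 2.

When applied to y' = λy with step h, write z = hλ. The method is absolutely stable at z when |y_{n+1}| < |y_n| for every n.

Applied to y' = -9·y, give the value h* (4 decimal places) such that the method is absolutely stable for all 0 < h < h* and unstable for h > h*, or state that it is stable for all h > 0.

(-2.0000,0); λ=-9 ⇒ h* = 0.2222.

On y'=λy, z=hλ:
  order 2, 2-stage ⇒ R(z)=1+z+z^2/2
  (e.g. R(-1.77)=0.79645, |R|=0.79645)

Find x<0 with |R(x)|<1.
x=-1.77: |R|=0.7964
|R(-1.6)|=0.6800 |R(-1.57)|=0.6624 |R(-1.39)|=0.5760
Bisect:
  x_lo=-2.4188 |R|=1.5065  x_hi=-0.2519 |R|=0.7798
  mid=-1.33538 |R|=0.55624 →hi
  mid=-1.87710 |R|=0.88466 →hi
  mid=-2.14796 |R|=1.15891 →lo
  mid=-2.01253 |R|=1.01261 →lo
  mid=-1.94482 |R|=0.94634 →hi
  mid=-1.97868 |R|=0.97890 →hi
  mid=-1.99561 |R|=0.99562 →hi
  mid=-2.00407 |R|=1.00408 →lo
  mid=-1.99984 |R|=0.99984 →hi
  ...
  [-2.00010,-1.99997] ⇒ x*=-2.0000
So |R|<1 on (-2.0000, 0).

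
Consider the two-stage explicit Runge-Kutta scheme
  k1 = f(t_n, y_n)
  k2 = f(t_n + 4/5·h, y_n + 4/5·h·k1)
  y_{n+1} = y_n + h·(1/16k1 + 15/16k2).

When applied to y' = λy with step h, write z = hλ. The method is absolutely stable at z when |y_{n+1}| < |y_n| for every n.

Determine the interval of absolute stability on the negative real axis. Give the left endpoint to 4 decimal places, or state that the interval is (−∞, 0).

z∈(-1.3333,0).

Test eqn y'=λy, z=hλ:
  k1=λy_n ⇒ h·k1=z·y_n;  k2=λ(1+4/5z)y_n ⇒ h·k2=z(1+4/5z)y_n
  y_{n+1}/y_n = 1 + 1/16z + 15/16z(1+4/5z) = 1 + z + 3/4z²
  Hence R(z) = 1 + z + 3/4z².

Solve |R(x)|<1 on ℝ⁻.
x=-0.76: |R|=0.6732
R=1: x+3/4x²=0 ⇒ x=−4/3=-1.3333; min R=1−1/(4·3/4)=0.6667>−1
Confirm numerically:
  x=-1.019: |R|=0.75977 <1
  x=-0.681: |R|=0.66682 <1
  x=-0.655: |R|=0.66677 <1
  x=-1.444: |R|=1.11985 >1
  x=-1.396: |R|=1.06561 >1
Interval (-1.3333, 0).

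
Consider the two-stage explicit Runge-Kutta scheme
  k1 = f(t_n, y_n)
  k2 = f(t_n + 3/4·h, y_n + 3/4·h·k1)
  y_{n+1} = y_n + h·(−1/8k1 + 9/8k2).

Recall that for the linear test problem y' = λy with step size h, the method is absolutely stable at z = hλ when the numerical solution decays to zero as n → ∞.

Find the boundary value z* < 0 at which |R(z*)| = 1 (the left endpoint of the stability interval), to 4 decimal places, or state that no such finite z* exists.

z* = -1.1852.

Set f=λy, z=hλ:
  k1=λy_n ⇒ h·k1=z·y_n;  k2=λ(1+3/4z)y_n ⇒ h·k2=z(1+3/4z)y_n
  y_{n+1}/y_n = 1 − 1/8z + 9/8z(1+3/4z) = 1 + z + 27/32z²
  Hence R(z) = 1 + z + 27/32z².

Solve |R(x)|<1 on ℝ⁻.
x=-0.57: |R|=0.7041
R=1: x+27/32x²=0 ⇒ x=−32/27=-1.1852; min R=1−1/(4·27/32)=0.7037>−1
Confirm numerically:
  x=-1.081: |R|=0.90497 <1
  x=-0.906: |R|=0.78658 <1
  x=-0.858: |R|=0.76314 <1
  x=-0.816: |R|=0.74582 <1
  x=-1.381: |R|=1.22817 >1
  x=-1.358: |R|=1.19801 >1
So |R|<1 on (-1.1852, 0).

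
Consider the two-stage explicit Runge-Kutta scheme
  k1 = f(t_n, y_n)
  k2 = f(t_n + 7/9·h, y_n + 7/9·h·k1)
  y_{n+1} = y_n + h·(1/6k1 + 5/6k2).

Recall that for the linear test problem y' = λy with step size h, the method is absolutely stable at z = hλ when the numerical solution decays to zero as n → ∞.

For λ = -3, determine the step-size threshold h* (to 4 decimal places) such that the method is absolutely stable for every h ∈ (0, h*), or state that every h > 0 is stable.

(-1.5429,0); λ=-3 ⇒ h* = (54/35)/3 = 0.5143.

Set f=λy, z=hλ:
  k1=λy_n ⇒ h·k1=z·y_n;  k2=λ(1+7/9z)y_n ⇒ h·k2=z(1+7/9z)y_n
  y_{n+1}/y_n = 1 + 1/6z + 5/6z(1+7/9z) = 1 + z + 35/54z²
  Hence R(z) = 1 + z + 35/54z².

Solve |R(x)|<1 on ℝ⁻.
x=-0.35: |R|=0.7294
R=1: x+35/54x²=0 ⇒ x=−54/35=-1.5429; min R=1−1/(4·35/54)=0.6143>−1
Confirm numerically:
  x=-1.314: |R|=0.80509 <1
  x=-1.177: |R|=0.72090 <1
  x=-0.978: |R|=0.64194 <1
  x=-0.661: |R|=0.62219 <1
  x=-1.854: |R|=1.37389 >1
  x=-1.700: |R|=1.17315 >1
So |R|<1 on (-1.5429, 0).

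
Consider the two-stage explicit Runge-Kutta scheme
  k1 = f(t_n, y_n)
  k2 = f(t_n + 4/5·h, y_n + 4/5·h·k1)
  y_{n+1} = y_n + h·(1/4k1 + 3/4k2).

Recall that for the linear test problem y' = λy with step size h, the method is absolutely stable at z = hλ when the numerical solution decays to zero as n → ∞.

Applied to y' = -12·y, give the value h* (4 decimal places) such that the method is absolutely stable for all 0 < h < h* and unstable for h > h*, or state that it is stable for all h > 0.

(-1.6667,0); λ=-12 ⇒ h* = (5/3)/12 = 0.1389.

Set f=λy, z=hλ:
  k1=λy_n ⇒ h·k1=z·y_n;  k2=λ(1+4/5z)y_n ⇒ h·k2=z(1+4/5z)y_n
  y_{n+1}/y_n = 1 + 1/4z + 3/4z(1+4/5z) = 1 + z + 3/5z²
  ⇒ R(z) = 1 + z + 3/5z².

Boundary: |R(x)|=1, x<0.
x=-0.75: |R|=0.5875
R=1: x+3/5x²=0 ⇒ x=−5/3=-1.6667; min R=1−1/(4·3/5)=0.5833>−1
Confirm numerically:
  x=-1.602: |R|=0.93784 <1
  x=-1.431: |R|=0.79766 <1
  x=-0.901: |R|=0.58608 <1
  x=-2.154: |R|=1.62983 >1
  x=-1.901: |R|=1.26728 >1
  x=-1.746: |R|=1.08311 >1
Interval (-1.6667, 0).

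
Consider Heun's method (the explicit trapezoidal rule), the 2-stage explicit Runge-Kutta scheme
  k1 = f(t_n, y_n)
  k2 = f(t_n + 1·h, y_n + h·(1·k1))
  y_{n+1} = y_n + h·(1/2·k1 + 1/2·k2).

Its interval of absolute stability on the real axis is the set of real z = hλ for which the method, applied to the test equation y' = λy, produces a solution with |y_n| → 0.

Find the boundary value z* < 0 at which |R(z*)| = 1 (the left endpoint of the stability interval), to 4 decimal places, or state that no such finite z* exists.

With y'=λy (z=hλ):
  order 2, 2-stage ⇒ R(z)=1+z+z^2/2
  (e.g. R(-0.45)=0.65125, |R|=0.65125)

Boundary: |R(x)|=1, x<0.
x=-0.45: |R|=0.6512
|R(-2.04)|=1.0408 |R(-1.19)|=0.5181 |R(-1.17)|=0.5144
Bisect:
  x_lo=-2.8611 |R|=2.2318  x_hi=-0.3754 |R|=0.6951
  mid=-1.61823 |R|=0.69110 →hi
  mid=-2.23964 |R|=1.26835 →lo
  mid=-1.92893 |R|=0.93146 →hi
  mid=-2.08429 |R|=1.08784 →lo
  mid=-2.00661 |R|=1.00663 →lo
  mid=-1.96777 |R|=0.96829 →hi
  mid=-1.98719 |R|=0.98727 →hi
  mid=-1.99690 |R|=0.99690 →hi
  ...
  [-2.00008,-1.99993] ⇒ x*=-2.0000
Stable set (-2.0000, 0).

z* = -2.0000.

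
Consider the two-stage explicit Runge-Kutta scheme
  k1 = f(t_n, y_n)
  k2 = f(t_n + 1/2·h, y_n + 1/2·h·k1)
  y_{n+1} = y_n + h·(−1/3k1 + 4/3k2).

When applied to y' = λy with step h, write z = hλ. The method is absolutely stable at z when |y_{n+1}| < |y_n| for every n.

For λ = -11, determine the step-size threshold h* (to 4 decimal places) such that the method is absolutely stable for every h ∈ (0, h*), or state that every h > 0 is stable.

(-1.5000,0); λ=-11 ⇒ h* = (3/2)/11 = 0.1364.

On y'=λy, z=hλ:
  k1=λy_n ⇒ h·k1=z·y_n;  k2=λ(1+1/2z)y_n ⇒ h·k2=z(1+1/2z)y_n
  y_{n+1}/y_n = 1 − 1/3z + 4/3z(1+1/2z) = 1 + z + 2/3z²
  Hence R(z) = 1 + z + 2/3z².

Boundary: |R(x)|=1, x<0.
x=-1.48: |R|=0.9803
R=1: x+2/3x²=0 ⇒ x=−3/2=-1.5000; min R=1−1/(4·2/3)=0.6250>−1
Confirm numerically:
  x=-1.467: |R|=0.96773 <1
  x=-1.137: |R|=0.72485 <1
  x=-0.723: |R|=0.62549 <1
  x=-1.862: |R|=1.44936 >1
  x=-1.609: |R|=1.11692 >1
Interval (-1.5000, 0).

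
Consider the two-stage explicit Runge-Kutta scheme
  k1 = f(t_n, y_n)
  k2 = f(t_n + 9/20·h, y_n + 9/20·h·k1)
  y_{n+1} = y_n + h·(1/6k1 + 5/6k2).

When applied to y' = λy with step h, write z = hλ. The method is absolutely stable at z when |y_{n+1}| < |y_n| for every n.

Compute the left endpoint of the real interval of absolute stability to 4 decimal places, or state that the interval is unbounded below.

left endpoint -2.6667.

Test eqn y'=λy, z=hλ:
  k1=λy_n ⇒ h·k1=z·y_n;  k2=λ(1+9/20z)y_n ⇒ h·k2=z(1+9/20z)y_n
  y_{n+1}/y_n = 1 + 1/6z + 5/6z(1+9/20z) = 1 + z + 3/8z²
  ⇒ R(z) = 1 + z + 3/8z².

Need |R(x)|<1, x<0.
x=-0.51: |R|=0.5875
R=1: x+3/8x²=0 ⇒ x=−8/3=-2.6667; min R=1−1/(4·3/8)=0.3333>−1
Confirm numerically:
  x=-1.676: |R|=0.37737 <1
  x=-1.266: |R|=0.33503 <1
  x=-1.198: |R|=0.34020 <1
  x=-3.244: |R|=1.70233 >1
  x=-2.733: |R|=1.06798 >1
Interval (-2.6667, 0).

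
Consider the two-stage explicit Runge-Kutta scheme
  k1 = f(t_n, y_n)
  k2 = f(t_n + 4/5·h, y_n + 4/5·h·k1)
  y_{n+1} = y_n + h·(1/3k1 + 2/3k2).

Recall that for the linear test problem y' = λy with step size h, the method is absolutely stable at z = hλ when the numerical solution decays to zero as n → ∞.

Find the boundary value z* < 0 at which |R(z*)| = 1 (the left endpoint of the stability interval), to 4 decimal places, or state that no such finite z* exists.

left endpoint -1.8750.

Test eqn y'=λy, z=hλ:
  k1=λy_n ⇒ h·k1=z·y_n;  k2=λ(1+4/5z)y_n ⇒ h·k2=z(1+4/5z)y_n
  y_{n+1}/y_n = 1 + 1/3z + 2/3z(1+4/5z) = 1 + z + 8/15z²
  R(z) = 1 + z + 8/15z².

Boundary: |R(x)|=1, x<0.
x=-0.59: |R|=0.5957
R=1: x+8/15x²=0 ⇒ x=−15/8=-1.8750; min R=1−1/(4·8/15)=0.5312>−1
Confirm numerically:
  x=-1.750: |R|=0.88333 <1
  x=-1.587: |R|=0.75624 <1
  x=-1.567: |R|=0.74259 <1
  x=-1.424: |R|=0.65748 <1
  x=-2.324: |R|=1.55652 >1
  x=-2.261: |R|=1.46546 >1
  x=-1.984: |R|=1.11534 >1
Interval (-1.8750, 0).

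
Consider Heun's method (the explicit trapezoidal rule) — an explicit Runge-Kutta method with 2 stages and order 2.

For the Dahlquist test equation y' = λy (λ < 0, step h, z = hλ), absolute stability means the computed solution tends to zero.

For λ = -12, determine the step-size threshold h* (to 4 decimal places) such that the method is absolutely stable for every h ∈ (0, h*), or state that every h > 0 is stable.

On y'=λy, z=hλ:
  order 2, 2-stage ⇒ R(z)=1+z+z^2/2
  (e.g. R(-0.91)=0.50405, |R|=0.50405)

Need |R(x)|<1, x<0.
x=-0.91: |R|=0.5041
|R(-1.33)|=0.5544 |R(-1.28)|=0.5392 |R(-0.69)|=0.5481
Bisect:
  x_lo=-2.8730 |R|=2.2540  x_hi=-0.3895 |R|=0.6863
  mid=-1.63125 |R|=0.69924 →hi
  mid=-2.25212 |R|=1.28390 →lo
  mid=-1.94169 |R|=0.94339 →hi
  mid=-2.09690 |R|=1.10160 →lo
  mid=-2.01930 |R|=1.01948 →lo
  mid=-1.98049 |R|=0.98068 →hi
  mid=-1.99989 |R|=0.99989 →hi
  ...
  [-2.00004,-1.99989] ⇒ x*=-2.0000
So |R|<1 on (-2.0000, 0).

(-2.0000,0); λ=-12 ⇒ h* = 0.1667.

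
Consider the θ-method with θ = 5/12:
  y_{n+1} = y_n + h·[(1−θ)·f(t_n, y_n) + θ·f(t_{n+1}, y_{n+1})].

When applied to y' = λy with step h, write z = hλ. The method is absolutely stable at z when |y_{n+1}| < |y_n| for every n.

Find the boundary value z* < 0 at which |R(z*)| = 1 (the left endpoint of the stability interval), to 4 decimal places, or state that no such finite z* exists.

Test eqn y'=λy, z=hλ:
  y_{n+1} = y_n + z·[7/12·y_n + 5/12·y_{n+1}] ⇒ (1 − 5/12z)y_{n+1} = (1 + 7/12z)y_n
  so R(z) = (1 + 7/12z)/(1 − 5/12z).

Find x<0 with |R(x)|<1.
x=-0.73: |R|=0.4403
R=−1: 1+7/12x = −1+5/12x ⇒ -1/6x=2 ⇒ x=2/(-1/6)=-12.0000
Confirm numerically:
  x=-10.925: |R|=0.96773 <1
  x=-9.025: |R|=0.89584 <1
  x=-4.901: |R|=0.61107 <1
  x=-12.554: |R|=1.01482 >1
  x=-12.406: |R|=1.01097 >1
Stable set (-12.0000, 0).

left endpoint -12.0000.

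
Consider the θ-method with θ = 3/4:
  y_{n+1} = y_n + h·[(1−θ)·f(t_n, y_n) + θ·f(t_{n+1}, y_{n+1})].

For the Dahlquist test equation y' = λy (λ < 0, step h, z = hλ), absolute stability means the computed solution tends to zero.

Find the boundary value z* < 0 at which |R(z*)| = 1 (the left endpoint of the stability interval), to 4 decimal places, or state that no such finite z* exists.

unbounded; (−∞, 0).

Set f=λy, z=hλ:
  y_{n+1} = y_n + z·[1/4·y_n + 3/4·y_{n+1}] ⇒ (1 − 3/4z)y_{n+1} = (1 + 1/4z)y_n
  R(z) = (1 + 1/4z)/(1 − 3/4z).

Need |R(x)|<1, x<0.
x=-1.23: |R|=0.3602
x=-2: |R|=0.2000
x=-10: |R|=0.1765
x=-100: |R|=0.3158
θ=3/4≥1/2 ⇒ |1+1/4x|<|1−3/4x| ∀x<0 ⇒ unbounded interval.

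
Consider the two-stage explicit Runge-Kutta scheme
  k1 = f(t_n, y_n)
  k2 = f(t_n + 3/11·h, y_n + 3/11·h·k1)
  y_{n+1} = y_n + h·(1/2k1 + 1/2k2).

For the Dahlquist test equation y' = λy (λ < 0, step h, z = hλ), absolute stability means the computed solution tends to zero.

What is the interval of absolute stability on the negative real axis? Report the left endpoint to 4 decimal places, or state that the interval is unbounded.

Test eqn y'=λy, z=hλ:
  k1=λy_n ⇒ h·k1=z·y_n;  k2=λ(1+3/11z)y_n ⇒ h·k2=z(1+3/11z)y_n
  y_{n+1}/y_n = 1 + 1/2z + 1/2z(1+3/11z) = 1 + z + 3/22z²
  Hence R(z) = 1 + z + 3/22z².

Solve |R(x)|<1 on ℝ⁻.
x=-1.75: |R|=0.3324
R=1: x+3/22x²=0 ⇒ x=−22/3=-7.3333; min R=1−1/(4·3/22)=-0.8333>−1
Confirm numerically:
  x=-4.644: |R|=0.70308 <1
  x=-4.073: |R|=0.81082 <1
  x=-3.899: |R|=0.82597 <1
  x=-7.706: |R|=1.39160 >1
  x=-7.694: |R|=1.37840 >1
Stable set (-7.3333, 0).

(-7.3333, 0).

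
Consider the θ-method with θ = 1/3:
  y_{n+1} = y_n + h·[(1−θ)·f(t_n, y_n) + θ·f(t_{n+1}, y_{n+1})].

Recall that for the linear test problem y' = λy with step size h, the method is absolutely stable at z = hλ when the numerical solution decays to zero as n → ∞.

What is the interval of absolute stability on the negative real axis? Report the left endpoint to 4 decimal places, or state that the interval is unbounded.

(-6.0000, 0).

With y'=λy (z=hλ):
  y_{n+1} = y_n + z·[2/3·y_n + 1/3·y_{n+1}] ⇒ (1 − 1/3z)y_{n+1} = (1 + 2/3z)y_n
  so R(z) = (1 + 2/3z)/(1 − 1/3z).

Boundary: |R(x)|=1, x<0.
x=-0.68: |R|=0.4457
R=−1: 1+2/3x = −1+1/3x ⇒ -1/3x=2 ⇒ x=2/(-1/3)=-6.0000
Confirm numerically:
  x=-5.465: |R|=0.93680 <1
  x=-5.211: |R|=0.90391 <1
  x=-4.784: |R|=0.84378 <1
  x=-3.592: |R|=0.63471 <1
  x=-6.581: |R|=1.06064 >1
  x=-6.143: |R|=1.01564 >1
  x=-6.063: |R|=1.00695 >1
Interval (-6.0000, 0).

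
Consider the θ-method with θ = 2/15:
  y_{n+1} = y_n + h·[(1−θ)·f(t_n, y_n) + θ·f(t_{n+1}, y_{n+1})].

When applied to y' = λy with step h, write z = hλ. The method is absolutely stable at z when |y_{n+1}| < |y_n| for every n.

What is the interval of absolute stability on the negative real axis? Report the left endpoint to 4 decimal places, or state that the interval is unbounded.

Set f=λy, z=hλ:
  y_{n+1} = y_n + z·[13/15·y_n + 2/15·y_{n+1}] ⇒ (1 − 2/15z)y_{n+1} = (1 + 13/15z)y_n
  Hence R(z) = (1 + 13/15z)/(1 − 2/15z).

Need |R(x)|<1, x<0.
x=-1.77: |R|=0.4320
R=−1: 1+13/15x = −1+2/15x ⇒ -11/15x=2 ⇒ x=2/(-11/15)=-2.7273
Confirm numerically:
  x=-2.059: |R|=0.61549 <1
  x=-1.931: |R|=0.53563 <1
  x=-1.659: |R|=0.35850 <1
  x=-3.167: |R|=1.22673 >1
  x=-2.967: |R|=1.12597 >1
So |R|<1 on (-2.7273, 0).

z∈(-2.7273,0).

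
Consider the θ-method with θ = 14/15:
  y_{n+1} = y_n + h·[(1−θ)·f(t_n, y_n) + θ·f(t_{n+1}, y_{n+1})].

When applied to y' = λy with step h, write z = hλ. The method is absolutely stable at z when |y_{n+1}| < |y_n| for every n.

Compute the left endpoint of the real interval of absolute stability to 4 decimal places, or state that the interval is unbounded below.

(−∞, 0) — no finite endpoint.

Set f=λy, z=hλ:
  y_{n+1} = y_n + z·[1/15·y_n + 14/15·y_{n+1}] ⇒ (1 − 14/15z)y_{n+1} = (1 + 1/15z)y_n
  so R(z) = (1 + 1/15z)/(1 − 14/15z).

Find x<0 with |R(x)|<1.
x=-0.39: |R|=0.7141
x=-2: |R|=0.3023
x=-10: |R|=0.0323
x=-100: |R|=0.0601
θ=14/15≥1/2 ⇒ |1+1/15x|<|1−14/15x| ∀x<0 ⇒ stable on all of ℝ⁻.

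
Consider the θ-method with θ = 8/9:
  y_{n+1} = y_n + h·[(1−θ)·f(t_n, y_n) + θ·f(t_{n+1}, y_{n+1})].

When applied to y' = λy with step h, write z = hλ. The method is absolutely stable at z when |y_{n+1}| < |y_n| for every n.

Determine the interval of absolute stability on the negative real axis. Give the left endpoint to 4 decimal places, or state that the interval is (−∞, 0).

With y'=λy (z=hλ):
  y_{n+1} = y_n + z·[1/9·y_n + 8/9·y_{n+1}] ⇒ (1 − 8/9z)y_{n+1} = (1 + 1/9z)y_n
  ⇒ R(z) = (1 + 1/9z)/(1 − 8/9z).

Find x<0 with |R(x)|<1.
x=-1.71: |R|=0.3214
x=-2: |R|=0.2800
x=-10: |R|=0.0112
x=-100: |R|=0.1125
θ=8/9≥1/2 ⇒ |1+1/9x|<|1−8/9x| ∀x<0 ⇒ interval (−∞,0).

unbounded; (−∞, 0).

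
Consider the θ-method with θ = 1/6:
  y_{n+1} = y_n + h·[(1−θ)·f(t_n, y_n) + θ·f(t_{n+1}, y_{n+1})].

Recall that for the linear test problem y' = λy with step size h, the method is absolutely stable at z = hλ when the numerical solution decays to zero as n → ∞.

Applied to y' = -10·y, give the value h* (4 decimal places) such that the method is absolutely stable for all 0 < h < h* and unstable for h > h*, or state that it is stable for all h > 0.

Set f=λy, z=hλ:
  y_{n+1} = y_n + z·[5/6·y_n + 1/6·y_{n+1}] ⇒ (1 − 1/6z)y_{n+1} = (1 + 5/6z)y_n
  Hence R(z) = (1 + 5/6z)/(1 − 1/6z).

Need |R(x)|<1, x<0.
x=-0.8: |R|=0.2941
R=−1: 1+5/6x = −1+1/6x ⇒ -2/3x=2 ⇒ x=2/(-2/3)=-3.0000
Confirm numerically:
  x=-1.910: |R|=0.44880 <1
  x=-1.784: |R|=0.37513 <1
  x=-1.399: |R|=0.13448 <1
  x=-3.285: |R|=1.12278 >1
  x=-3.121: |R|=1.05306 >1
Interval (-3.0000, 0).

(-3.0000,0); λ=-10 ⇒ h* = (3)/10 = 0.3000.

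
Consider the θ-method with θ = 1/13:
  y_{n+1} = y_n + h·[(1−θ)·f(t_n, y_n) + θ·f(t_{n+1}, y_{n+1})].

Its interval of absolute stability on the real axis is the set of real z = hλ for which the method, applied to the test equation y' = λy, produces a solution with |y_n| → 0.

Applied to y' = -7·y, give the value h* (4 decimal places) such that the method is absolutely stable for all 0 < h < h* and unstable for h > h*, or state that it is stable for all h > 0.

On y'=λy, z=hλ:
  y_{n+1} = y_n + z·[12/13·y_n + 1/13·y_{n+1}] ⇒ (1 − 1/13z)y_{n+1} = (1 + 12/13z)y_n
  ⇒ R(z) = (1 + 12/13z)/(1 − 1/13z).

Solve |R(x)|<1 on ℝ⁻.
x=-0.54: |R|=0.4815
R=−1: 1+12/13x = −1+1/13x ⇒ -11/13x=2 ⇒ x=2/(-11/13)=-2.3636
Confirm numerically:
  x=-1.843: |R|=0.61416 <1
  x=-1.618: |R|=0.43891 <1
  x=-1.511: |R|=0.35366 <1
  x=-1.325: |R|=0.20244 <1
  x=-2.759: |R|=1.27597 >1
  x=-2.703: |R|=1.23773 >1
Stable set (-2.3636, 0).

(-2.3636,0); λ=-7 ⇒ h* = (26/11)/7 = 0.3377.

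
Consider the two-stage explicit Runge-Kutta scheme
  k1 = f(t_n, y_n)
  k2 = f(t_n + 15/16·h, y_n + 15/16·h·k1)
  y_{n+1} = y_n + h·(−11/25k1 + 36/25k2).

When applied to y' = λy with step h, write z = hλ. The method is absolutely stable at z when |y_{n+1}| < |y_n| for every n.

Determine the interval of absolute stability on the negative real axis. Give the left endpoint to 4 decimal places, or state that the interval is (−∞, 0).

With y'=λy (z=hλ):
  k1=λy_n ⇒ h·k1=z·y_n;  k2=λ(1+15/16z)y_n ⇒ h·k2=z(1+15/16z)y_n
  y_{n+1}/y_n = 1 − 11/25z + 36/25z(1+15/16z) = 1 + z + 27/20z²
  Hence R(z) = 1 + z + 27/20z².

Need |R(x)|<1, x<0.
x=-0.8: |R|=1.0640
R=1: x+27/20x²=0 ⇒ x=−20/27=-0.7407; min R=1−1/(4·27/20)=0.8148>−1
Confirm numerically:
  x=-0.657: |R|=0.92573 <1
  x=-0.491: |R|=0.83446 <1
  x=-0.395: |R|=0.81563 <1
  x=-0.310: |R|=0.81973 <1
  x=-1.333: |R|=2.06580 >1
  x=-1.159: |R|=1.65443 >1
  x=-0.855: |R|=1.13188 >1
So |R|<1 on (-0.7407, 0).

(-0.7407, 0).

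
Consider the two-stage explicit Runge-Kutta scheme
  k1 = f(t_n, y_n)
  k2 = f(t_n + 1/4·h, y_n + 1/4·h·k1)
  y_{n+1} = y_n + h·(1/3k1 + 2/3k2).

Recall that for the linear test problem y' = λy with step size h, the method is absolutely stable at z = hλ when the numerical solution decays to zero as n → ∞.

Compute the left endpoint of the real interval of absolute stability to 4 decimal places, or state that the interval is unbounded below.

On y'=λy, z=hλ:
  k1=λy_n ⇒ h·k1=z·y_n;  k2=λ(1+1/4z)y_n ⇒ h·k2=z(1+1/4z)y_n
  y_{n+1}/y_n = 1 + 1/3z + 2/3z(1+1/4z) = 1 + z + 1/6z²
  so R(z) = 1 + z + 1/6z².

Boundary: |R(x)|=1, x<0.
x=-1.22: |R|=0.0281
R=1: x+1/6x²=0 ⇒ x=−6=-6.0000; min R=1−1/(4·1/6)=-0.5000>−1
Confirm numerically:
  x=-5.260: |R|=0.35127 <1
  x=-2.903: |R|=0.49843 <1
  x=-2.865: |R|=0.49696 <1
  x=-6.472: |R|=1.50913 >1
  x=-6.399: |R|=1.42553 >1
  x=-6.393: |R|=1.41874 >1
Stable set (-6.0000, 0).

z* = -6.0000.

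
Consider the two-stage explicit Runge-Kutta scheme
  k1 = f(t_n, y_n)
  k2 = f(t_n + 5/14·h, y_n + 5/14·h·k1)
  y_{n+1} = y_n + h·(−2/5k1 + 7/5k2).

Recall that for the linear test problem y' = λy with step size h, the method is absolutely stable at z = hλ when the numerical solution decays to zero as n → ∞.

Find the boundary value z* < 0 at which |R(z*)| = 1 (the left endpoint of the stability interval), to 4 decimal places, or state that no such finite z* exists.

left endpoint -2.0000.

On y'=λy, z=hλ:
  k1=λy_n ⇒ h·k1=z·y_n;  k2=λ(1+5/14z)y_n ⇒ h·k2=z(1+5/14z)y_n
  y_{n+1}/y_n = 1 − 2/5z + 7/5z(1+5/14z) = 1 + z + 1/2z²
  R(z) = 1 + z + 1/2z².

Solve |R(x)|<1 on ℝ⁻.
x=-1.21: |R|=0.5221
R=1: x+1/2x²=0 ⇒ x=−2=-2.0000; min R=1−1/(4·1/2)=0.5000>−1
Confirm numerically:
  x=-1.640: |R|=0.70480 <1
  x=-1.072: |R|=0.50259 <1
  x=-0.913: |R|=0.50378 <1
  x=-2.570: |R|=1.73245 >1
  x=-2.553: |R|=1.70590 >1
  x=-2.033: |R|=1.03354 >1
Interval (-2.0000, 0).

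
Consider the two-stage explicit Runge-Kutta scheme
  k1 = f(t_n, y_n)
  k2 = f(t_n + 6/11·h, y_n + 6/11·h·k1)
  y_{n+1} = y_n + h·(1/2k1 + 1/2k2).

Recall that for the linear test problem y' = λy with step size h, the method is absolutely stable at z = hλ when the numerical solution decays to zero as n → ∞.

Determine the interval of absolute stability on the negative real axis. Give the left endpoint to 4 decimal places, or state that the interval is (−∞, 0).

z∈(-3.6667,0).

Set f=λy, z=hλ:
  k1=λy_n ⇒ h·k1=z·y_n;  k2=λ(1+6/11z)y_n ⇒ h·k2=z(1+6/11z)y_n
  y_{n+1}/y_n = 1 + 1/2z + 1/2z(1+6/11z) = 1 + z + 3/11z²
  so R(z) = 1 + z + 3/11z².

Solve |R(x)|<1 on ℝ⁻.
x=-1.56: |R|=0.1037
R=1: x+3/11x²=0 ⇒ x=−11/3=-3.6667; min R=1−1/(4·3/11)=0.0833>−1
Confirm numerically:
  x=-3.311: |R|=0.67883 <1
  x=-2.018: |R|=0.09263 <1
  x=-1.839: |R|=0.08334 <1
  x=-1.746: |R|=0.08541 <1
  x=-4.255: |R|=1.68273 >1
  x=-4.254: |R|=1.68141 >1
  x=-3.783: |R|=1.12002 >1
Stable set (-3.6667, 0).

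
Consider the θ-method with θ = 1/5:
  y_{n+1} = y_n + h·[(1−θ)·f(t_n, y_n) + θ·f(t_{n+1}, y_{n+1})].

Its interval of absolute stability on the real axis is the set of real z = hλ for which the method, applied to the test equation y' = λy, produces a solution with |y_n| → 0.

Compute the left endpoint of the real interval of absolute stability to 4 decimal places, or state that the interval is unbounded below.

With y'=λy (z=hλ):
  y_{n+1} = y_n + z·[4/5·y_n + 1/5·y_{n+1}] ⇒ (1 − 1/5z)y_{n+1} = (1 + 4/5z)y_n
  R(z) = (1 + 4/5z)/(1 − 1/5z).

Solve |R(x)|<1 on ℝ⁻.
x=-0.53: |R|=0.5208
R=−1: 1+4/5x = −1+1/5x ⇒ -3/5x=2 ⇒ x=2/(-3/5)=-3.3333
Confirm numerically:
  x=-2.588: |R|=0.70532 <1
  x=-1.880: |R|=0.36628 <1
  x=-1.519: |R|=0.16506 <1
  x=-3.842: |R|=1.17259 >1
  x=-3.403: |R|=1.02487 >1
So |R|<1 on (-3.3333, 0).

left endpoint -3.3333.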